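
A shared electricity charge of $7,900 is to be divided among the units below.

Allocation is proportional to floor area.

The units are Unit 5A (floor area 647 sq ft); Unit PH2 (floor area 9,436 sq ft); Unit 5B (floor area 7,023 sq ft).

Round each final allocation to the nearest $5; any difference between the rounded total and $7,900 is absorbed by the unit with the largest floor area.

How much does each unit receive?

Total floor area = 17,106.
Raw shares: Unit 5A 647/17,106 × $7,900 = 298.80; Unit PH2 9,436/17,106 × $7,900 = 4,357.79; Unit 5B 7,023/17,106 × $7,900 = 3,243.41.
After rounding ($5): Unit 5A $300; Unit PH2 $4,360; Unit 5B $3,245. Sum = $7,905.
Difference $7,900 − $7,905 = −$5 applied to largest floor area (Unit PH2): Unit PH2 becomes $4,355.

Unit 5A: $300 | Unit PH2: $4,355 | Unit 5B: $3,245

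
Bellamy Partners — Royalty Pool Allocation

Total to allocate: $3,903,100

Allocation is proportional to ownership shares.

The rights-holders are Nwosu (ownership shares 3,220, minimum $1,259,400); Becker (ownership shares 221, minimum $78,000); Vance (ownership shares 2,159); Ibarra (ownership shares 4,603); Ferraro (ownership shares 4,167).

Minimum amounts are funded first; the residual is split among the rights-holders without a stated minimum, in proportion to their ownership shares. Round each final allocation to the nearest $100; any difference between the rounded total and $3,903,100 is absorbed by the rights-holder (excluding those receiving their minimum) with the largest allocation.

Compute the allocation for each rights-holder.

Minimums first: Nwosu $1,259,400; Becker $78,000. Remaining pool $2,565,700.
Remaining pool split over remaining ownership shares 10,929: Vance 506,848.41 → $506,800; Ibarra 1,080,603.63 → $1,080,600; Ferraro 978,247.95 → $978,200.
Rounding difference +$100 applied to Ibarra → $1,080,700.

Nwosu: $1,259,400; Becker: $78,000; Vance: $506,800; Ibarra: $1,080,700; Ferraro: $978,200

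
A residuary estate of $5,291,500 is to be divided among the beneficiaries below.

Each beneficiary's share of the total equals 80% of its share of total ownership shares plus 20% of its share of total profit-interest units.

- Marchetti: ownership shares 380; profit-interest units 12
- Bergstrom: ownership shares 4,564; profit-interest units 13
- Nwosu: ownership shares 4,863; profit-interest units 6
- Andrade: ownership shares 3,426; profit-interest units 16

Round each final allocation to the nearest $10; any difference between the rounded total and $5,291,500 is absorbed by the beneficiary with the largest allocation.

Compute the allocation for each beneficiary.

Totals — ownership shares 13,233, profit-interest units 47.
Composite weights (80% ownership shares + 20% profit-interest units): Marchetti 0.0740; Bergstrom 0.3312; Nwosu 0.3195; Andrade 0.2752.
Pro-rata amounts: Marchetti 391,765.20; Bergstrom 1,752,732.22; Nwosu 1,690,762.34; Andrade 1,456,240.24.
Rounded to nearest $10: Marchetti $391,770; Bergstrom $1,752,730; Nwosu $1,690,760; Andrade $1,456,240. Sum = $5,291,500.
Rounded total matches; no reconciliation needed.

Marchetti: $391,770 · Bergstrom: $1,752,730 · Nwosu: $1,690,760 · Andrade: $1,456,240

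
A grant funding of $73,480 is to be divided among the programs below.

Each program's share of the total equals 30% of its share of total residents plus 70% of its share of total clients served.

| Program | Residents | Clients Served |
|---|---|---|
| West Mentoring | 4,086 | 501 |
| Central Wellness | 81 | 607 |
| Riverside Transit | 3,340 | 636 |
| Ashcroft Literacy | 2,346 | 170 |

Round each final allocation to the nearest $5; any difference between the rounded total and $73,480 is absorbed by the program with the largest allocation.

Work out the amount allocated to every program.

West Mentoring: $22,605 | Central Wellness: $16,495 | Riverside Transit: $24,565 | Ashcroft Literacy: $9,815

Residents total 9,853; clients served total 1,914.
Blended shares (30% residents + 70% clients served): West Mentoring 0.3076; Central Wellness 0.2245; Riverside Transit 0.3343; Ashcroft Literacy 0.1336.
Proportional shares: West Mentoring 22,605.21; Central Wellness 16,493.47; Riverside Transit 24,564.13; Ashcroft Literacy 9,817.18.
At nearest $5: West Mentoring $22,605; Central Wellness $16,495; Riverside Transit $24,565; Ashcroft Literacy $9,815. Sum = $73,480.
Sum already equals the total — no adjustment.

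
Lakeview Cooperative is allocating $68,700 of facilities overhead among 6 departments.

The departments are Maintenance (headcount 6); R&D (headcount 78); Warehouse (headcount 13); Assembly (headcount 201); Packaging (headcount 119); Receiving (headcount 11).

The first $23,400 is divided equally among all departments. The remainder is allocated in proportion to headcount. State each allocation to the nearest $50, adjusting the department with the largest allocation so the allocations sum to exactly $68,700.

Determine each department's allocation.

Equal tier: $23,400 ÷ 6 = $3,900 apiece.
Remainder $45,300 by headcount (total 428): Maintenance 635.05 → $650; R&D 8,255.61 → $8,250; Warehouse 1,375.93 → $1,400; Assembly 21,274.07 → $21,250; Packaging 12,595.09 → $12,600; Receiving 1,164.25 → $1,150.
Totals: Maintenance $3,900 + $650 = $4,550; R&D $3,900 + $8,250 = $12,150; Warehouse $3,900 + $1,400 = $5,300; Assembly $3,900 + $21,250 = $25,150; Packaging $3,900 + $12,600 = $16,500; Receiving $3,900 + $1,150 = $5,050.

Maintenance: $4,550; R&D: $12,150; Warehouse: $5,300; Assembly: $25,150; Packaging: $16,500; Receiving: $5,050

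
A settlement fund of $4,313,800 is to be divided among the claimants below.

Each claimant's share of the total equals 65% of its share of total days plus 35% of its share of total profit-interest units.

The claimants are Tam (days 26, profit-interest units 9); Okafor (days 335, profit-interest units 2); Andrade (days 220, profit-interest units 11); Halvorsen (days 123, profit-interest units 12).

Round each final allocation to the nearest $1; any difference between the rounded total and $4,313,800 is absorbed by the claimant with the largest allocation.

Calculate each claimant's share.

Tam: $503,217 · Okafor: $1,423,089 · Andrade: $1,364,715 · Halvorsen: $1,022,779

Totals — days 704, profit-interest units 34.
Combined weights (65% days + 35% profit-interest units): Tam 0.1167; Okafor 0.3299; Andrade 0.3164; Halvorsen 0.2371.
Pro-rata amounts: Tam 503,216.59; Okafor 1,423,089.03; Andrade 1,364,715.04; Halvorsen 1,022,779.34.
After rounding ($1): Tam $503,217; Okafor $1,423,089; Andrade $1,364,715; Halvorsen $1,022,779. Sum = $4,313,800.
Sum already equals the total — no adjustment.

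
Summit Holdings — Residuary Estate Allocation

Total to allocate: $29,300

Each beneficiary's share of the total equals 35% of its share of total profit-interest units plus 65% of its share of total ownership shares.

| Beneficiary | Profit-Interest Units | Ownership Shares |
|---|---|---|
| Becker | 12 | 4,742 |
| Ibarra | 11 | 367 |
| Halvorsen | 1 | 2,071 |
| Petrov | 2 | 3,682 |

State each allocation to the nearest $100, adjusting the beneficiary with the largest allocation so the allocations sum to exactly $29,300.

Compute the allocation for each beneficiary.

Profit-interest units total 26; ownership shares total 10,862.
Composite weights (35% profit-interest units + 65% ownership shares): Becker 0.4453; Ibarra 0.1700; Halvorsen 0.1374; Petrov 0.2473.
Pro-rata amounts: Becker 13,047.51; Ibarra 4,982.14; Halvorsen 4,025.63; Petrov 7,244.72.
Rounded to nearest $100: Becker $13,000; Ibarra $5,000; Halvorsen $4,000; Petrov $7,200. Sum = $29,200.
Difference $29,300 − $29,200 = +$100 applied to largest allocation (Becker): Becker becomes $13,100.

Becker: $13,100 | Ibarra: $5,000 | Halvorsen: $4,000 | Petrov: $7,200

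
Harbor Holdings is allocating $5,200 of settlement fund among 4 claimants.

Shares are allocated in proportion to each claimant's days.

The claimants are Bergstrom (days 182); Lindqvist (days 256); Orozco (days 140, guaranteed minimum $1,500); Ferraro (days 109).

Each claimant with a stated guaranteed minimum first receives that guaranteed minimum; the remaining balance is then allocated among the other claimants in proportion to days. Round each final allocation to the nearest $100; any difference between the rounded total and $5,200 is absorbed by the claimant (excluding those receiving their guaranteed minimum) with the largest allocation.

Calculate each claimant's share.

Minimums first: Orozco $1,500. Remaining pool $3,700.
Remaining pool split over remaining days 547: Bergstrom 1,231.08 → $1,200; Lindqvist 1,731.63 → $1,700; Ferraro 737.29 → $700.
Rounding difference +$100 applied to Lindqvist → $1,800.

Bergstrom: $1,200 | Lindqvist: $1,800 | Orozco: $1,500 | Ferraro: $700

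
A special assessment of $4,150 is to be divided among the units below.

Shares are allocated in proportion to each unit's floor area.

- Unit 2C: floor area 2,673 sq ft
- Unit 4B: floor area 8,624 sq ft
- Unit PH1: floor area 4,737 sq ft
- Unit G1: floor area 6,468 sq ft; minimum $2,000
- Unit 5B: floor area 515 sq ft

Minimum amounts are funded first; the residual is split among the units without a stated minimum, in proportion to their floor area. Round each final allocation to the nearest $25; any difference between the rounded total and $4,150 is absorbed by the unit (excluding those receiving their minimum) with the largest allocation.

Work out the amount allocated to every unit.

Unit 2C: $350 · Unit 4B: $1,100 · Unit PH1: $625 · Unit G1: $2,000 · Unit 5B: $75

Minimums first: Unit G1 $2,000. Balance $2,150.
Balance split over remaining floor area 16,549: Unit 2C 347.27 → $350; Unit 4B 1,120.41 → $1,125; Unit PH1 615.42 → $625; Unit 5B 66.91 → $75.
Rounding difference −$25 applied to Unit 4B → $1,100.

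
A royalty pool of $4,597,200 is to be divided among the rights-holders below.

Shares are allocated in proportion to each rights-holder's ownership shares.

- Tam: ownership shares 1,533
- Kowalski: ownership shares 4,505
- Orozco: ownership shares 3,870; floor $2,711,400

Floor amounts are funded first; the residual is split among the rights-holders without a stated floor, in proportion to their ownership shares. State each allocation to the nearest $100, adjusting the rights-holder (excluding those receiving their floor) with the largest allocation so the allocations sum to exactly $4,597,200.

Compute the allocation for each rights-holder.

Fund the minimums — Orozco $2,711,400. Residual $1,885,800.
Residual split over remaining ownership shares 6,038: Tam 478,789.57 → $478,800; Kowalski 1,407,010.43 → $1,407,000.

Tam: $478,800 · Kowalski: $1,407,000 · Orozco: $2,711,400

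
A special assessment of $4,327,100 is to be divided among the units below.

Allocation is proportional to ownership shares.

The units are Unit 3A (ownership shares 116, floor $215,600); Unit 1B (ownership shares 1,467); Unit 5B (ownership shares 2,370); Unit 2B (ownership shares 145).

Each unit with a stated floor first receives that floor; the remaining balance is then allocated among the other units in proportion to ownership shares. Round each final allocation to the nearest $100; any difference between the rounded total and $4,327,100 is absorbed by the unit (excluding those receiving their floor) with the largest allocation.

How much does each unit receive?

Minimums first: Unit 3A $215,600. Balance $4,111,500.
Balance split over remaining ownership shares 3,982: Unit 1B 1,514,708.81 → $1,514,700; Unit 5B 2,447,075.59 → $2,447,100; Unit 2B 149,715.60 → $149,700.

Unit 3A: $215,600 | Unit 1B: $1,514,700 | Unit 5B: $2,447,100 | Unit 2B: $149,700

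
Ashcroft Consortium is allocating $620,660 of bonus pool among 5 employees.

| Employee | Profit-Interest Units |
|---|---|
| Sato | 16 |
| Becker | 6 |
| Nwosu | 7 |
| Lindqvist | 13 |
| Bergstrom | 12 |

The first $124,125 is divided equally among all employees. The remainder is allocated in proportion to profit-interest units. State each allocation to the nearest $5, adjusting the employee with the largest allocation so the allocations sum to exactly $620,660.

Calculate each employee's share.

Equal tier: $124,125 ÷ 5 = $24,825 apiece.
Remainder $496,535 by profit-interest units (total 54): Sato 147,121.48 → $147,120; Becker 55,170.56 → $55,170; Nwosu 64,365.65 → $64,365; Lindqvist 119,536.20 → $119,535; Bergstrom 110,341.11 → $110,340.
Rounding difference +$5 on remainder applied to Sato.
Totals: Sato $24,825 + $147,125 = $171,950; Becker $24,825 + $55,170 = $79,995; Nwosu $24,825 + $64,365 = $89,190; Lindqvist $24,825 + $119,535 = $144,360; Bergstrom $24,825 + $110,340 = $135,165.

Sato: $171,950 · Becker: $79,995 · Nwosu: $89,190 · Lindqvist: $144,360 · Bergstrom: $135,165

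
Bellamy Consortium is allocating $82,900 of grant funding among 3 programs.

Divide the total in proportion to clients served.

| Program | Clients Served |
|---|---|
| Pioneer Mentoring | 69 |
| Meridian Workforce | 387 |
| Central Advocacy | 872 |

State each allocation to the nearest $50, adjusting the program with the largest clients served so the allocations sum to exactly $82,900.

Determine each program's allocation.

Pioneer Mentoring: $4,300; Meridian Workforce: $24,150; Central Advocacy: $54,450

Total clients served = 69 + 387 + 872 = 1,328.
Pro-rata amounts: Pioneer Mentoring 4,307.30; Meridian Workforce 24,158.36; Central Advocacy 54,434.34.
After rounding ($50): Pioneer Mentoring $4,300; Meridian Workforce $24,150; Central Advocacy $54,450. Sum = $82,900.
Sum already equals the total — no adjustment.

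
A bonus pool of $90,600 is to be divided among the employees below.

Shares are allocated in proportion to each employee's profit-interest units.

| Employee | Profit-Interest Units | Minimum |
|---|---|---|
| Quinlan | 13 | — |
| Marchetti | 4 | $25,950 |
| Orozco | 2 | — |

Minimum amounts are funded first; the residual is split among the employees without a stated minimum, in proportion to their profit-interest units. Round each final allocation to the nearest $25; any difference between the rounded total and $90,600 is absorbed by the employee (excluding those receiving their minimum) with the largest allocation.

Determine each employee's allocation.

Quinlan: $56,025 · Marchetti: $25,950 · Orozco: $8,625

Guaranteed amounts: Marchetti $25,950. Balance $64,650.
Balance split over remaining profit-interest units 15: Quinlan 56,030.00 → $56,025; Orozco 8,620.00 → $8,625.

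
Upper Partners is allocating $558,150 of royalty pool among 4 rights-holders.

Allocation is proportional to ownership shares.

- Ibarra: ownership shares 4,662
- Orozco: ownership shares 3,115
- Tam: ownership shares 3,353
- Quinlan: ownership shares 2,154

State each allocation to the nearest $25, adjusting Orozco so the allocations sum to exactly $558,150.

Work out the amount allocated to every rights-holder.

Total ownership shares = 13,284.
Pro-rata amounts: Ibarra 4,662/13,284 × $558,150 = 195,881.91; Orozco 3,115/13,284 × $558,150 = 130,882.06; Tam 3,353/13,284 × $558,150 = 140,882.03; Quinlan 2,154/13,284 × $558,150 = 90,504.00.
Rounded to nearest $25: Ibarra $195,875; Orozco $130,875; Tam $140,875; Quinlan $90,500. Sum = $558,125.
Difference $558,150 − $558,125 = +$25 applied to Orozco: Orozco becomes $130,900.

Ibarra: $195,875 | Orozco: $130,900 | Tam: $140,875 | Quinlan: $90,500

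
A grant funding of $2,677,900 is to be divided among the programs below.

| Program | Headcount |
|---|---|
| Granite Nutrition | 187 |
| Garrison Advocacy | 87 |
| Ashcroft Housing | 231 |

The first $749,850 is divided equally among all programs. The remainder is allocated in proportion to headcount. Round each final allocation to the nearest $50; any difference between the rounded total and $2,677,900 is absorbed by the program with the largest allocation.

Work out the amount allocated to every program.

Granite Nutrition: $963,900 · Garrison Advocacy: $582,100 · Ashcroft Housing: $1,131,900

$749,850 shared equally gives $249,950 per program.
Remainder $1,928,050 by headcount (total 505): Granite Nutrition 713,951.19 → $713,950; Garrison Advocacy 332,159.11 → $332,150; Ashcroft Housing 881,939.70 → $881,950.
Totals: Granite Nutrition $249,950 + $713,950 = $963,900; Garrison Advocacy $249,950 + $332,150 = $582,100; Ashcroft Housing $249,950 + $881,950 = $1,131,900.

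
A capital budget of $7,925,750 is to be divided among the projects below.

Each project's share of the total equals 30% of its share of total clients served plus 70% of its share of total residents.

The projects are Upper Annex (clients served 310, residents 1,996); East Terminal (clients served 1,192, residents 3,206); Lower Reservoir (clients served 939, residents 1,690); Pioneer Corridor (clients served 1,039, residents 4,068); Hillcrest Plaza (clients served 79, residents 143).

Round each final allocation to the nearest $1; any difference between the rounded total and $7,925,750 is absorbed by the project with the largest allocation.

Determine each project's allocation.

Totals — clients served 3,559, residents 11,103.
Blended shares (30% clients served + 70% residents): Upper Annex 0.1520; East Terminal 0.3026; Lower Reservoir 0.1857; Pioneer Corridor 0.3441; Hillcrest Plaza 0.0157.
Pro-rata amounts: Upper Annex 1,204,482.56; East Terminal 2,398,357.42; Lower Reservoir 1,471,805.65; Pioneer Corridor 2,726,870.18; Hillcrest Plaza 124,234.19.
After rounding ($1): Upper Annex $1,204,483; East Terminal $2,398,357; Lower Reservoir $1,471,806; Pioneer Corridor $2,726,870; Hillcrest Plaza $124,234. Sum = $7,925,750.
Sum already equals the total — no adjustment.

Upper Annex: $1,204,483 | East Terminal: $2,398,357 | Lower Reservoir: $1,471,806 | Pioneer Corridor: $2,726,870 | Hillcrest Plaza: $124,234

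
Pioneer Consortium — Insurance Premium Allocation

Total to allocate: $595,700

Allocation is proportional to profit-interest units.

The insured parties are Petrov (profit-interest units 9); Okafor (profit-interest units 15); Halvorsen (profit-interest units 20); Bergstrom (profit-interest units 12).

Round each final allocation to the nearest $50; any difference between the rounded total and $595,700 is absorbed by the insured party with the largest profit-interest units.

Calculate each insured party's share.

Sum of profit-interest units: 9 + 15 + 20 + 12 = 56.
Pro-rata amounts: Petrov 95,737.50; Okafor 159,562.50; Halvorsen 212,750.00; Bergstrom 127,650.00.
At nearest $50: Petrov $95,750; Okafor $159,550; Halvorsen $212,750; Bergstrom $127,650. Sum = $595,700.
Rounded total matches; no reconciliation needed.

Petrov: $95,750 · Okafor: $159,550 · Halvorsen: $212,750 · Bergstrom: $127,650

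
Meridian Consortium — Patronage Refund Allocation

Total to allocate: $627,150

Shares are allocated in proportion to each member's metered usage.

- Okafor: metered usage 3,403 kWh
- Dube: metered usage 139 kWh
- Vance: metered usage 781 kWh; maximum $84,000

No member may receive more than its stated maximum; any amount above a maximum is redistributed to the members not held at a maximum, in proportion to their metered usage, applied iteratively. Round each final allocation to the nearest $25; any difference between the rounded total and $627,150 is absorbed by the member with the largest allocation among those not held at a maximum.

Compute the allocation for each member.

Okafor: $521,825; Dube: $21,325; Vance: $84,000

Combined metered usage = 4,323.
Proportional shares (ignoring caps): Okafor 493,682.96; Dube 20,165.13; Vance 113,301.91.
Cap binds for Vance ($84,000); balance $543,150 reallocated over remaining metered usage 3,542.
Shares after redistribution: Okafor 521,834.97 → $521,825; Dube 21,315.03 → $21,325.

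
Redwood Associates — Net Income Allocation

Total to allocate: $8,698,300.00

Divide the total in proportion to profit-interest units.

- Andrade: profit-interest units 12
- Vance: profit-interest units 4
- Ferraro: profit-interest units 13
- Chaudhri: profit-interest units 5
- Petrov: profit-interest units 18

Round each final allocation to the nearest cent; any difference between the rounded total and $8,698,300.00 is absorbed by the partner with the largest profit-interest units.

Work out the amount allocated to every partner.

Combined profit-interest units = 12 + 4 + 13 + 5 + 18 = 52.
Pro-rata amounts: Andrade 2,007,300.0000; Vance 669,100.0000; Ferraro 2,174,575.0000; Chaudhri 836,375.0000; Petrov 3,010,950.0000.
At nearest cent: Andrade $2,007,300.00; Vance $669,100.00; Ferraro $2,174,575.00; Chaudhri $836,375.00; Petrov $3,010,950.00. Sum = $8,698,300.00.
Sum already equals the total — no adjustment.

Andrade: $2,007,300.00 · Vance: $669,100.00 · Ferraro: $2,174,575.00 · Chaudhri: $836,375.00 · Petrov: $3,010,950.00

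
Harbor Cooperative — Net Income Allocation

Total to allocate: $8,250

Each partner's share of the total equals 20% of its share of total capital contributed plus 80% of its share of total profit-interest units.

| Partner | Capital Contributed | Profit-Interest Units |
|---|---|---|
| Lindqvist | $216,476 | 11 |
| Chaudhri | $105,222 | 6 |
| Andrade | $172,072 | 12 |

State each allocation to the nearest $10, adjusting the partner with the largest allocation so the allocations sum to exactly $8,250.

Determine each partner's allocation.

Totals — capital contributed 493,770, profit-interest units 29.
Combined weights (20% capital contributed + 80% profit-interest units): Lindqvist 0.3911; Chaudhri 0.2081; Andrade 0.4007.
Raw shares: Lindqvist 3,226.83; Chaudhri 1,717.13; Andrade 3,306.04.
Rounded to nearest $10: Lindqvist $3,230; Chaudhri $1,720; Andrade $3,310. Sum = $8,260.
Difference $8,250 − $8,260 = −$10 applied to largest allocation (Andrade): Andrade becomes $3,300.

Lindqvist: $3,230; Chaudhri: $1,720; Andrade: $3,300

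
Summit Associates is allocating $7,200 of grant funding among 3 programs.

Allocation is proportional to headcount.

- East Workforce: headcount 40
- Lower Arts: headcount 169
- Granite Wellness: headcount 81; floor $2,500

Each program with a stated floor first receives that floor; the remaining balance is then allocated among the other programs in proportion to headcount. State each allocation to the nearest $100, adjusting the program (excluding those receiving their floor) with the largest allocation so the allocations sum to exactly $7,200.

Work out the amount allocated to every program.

East Workforce: $900 | Lower Arts: $3,800 | Granite Wellness: $2,500

Guaranteed amounts: Granite Wellness $2,500. Balance $4,700.
Balance split over remaining headcount 209: East Workforce 899.52 → $900; Lower Arts 3,800.48 → $3,800.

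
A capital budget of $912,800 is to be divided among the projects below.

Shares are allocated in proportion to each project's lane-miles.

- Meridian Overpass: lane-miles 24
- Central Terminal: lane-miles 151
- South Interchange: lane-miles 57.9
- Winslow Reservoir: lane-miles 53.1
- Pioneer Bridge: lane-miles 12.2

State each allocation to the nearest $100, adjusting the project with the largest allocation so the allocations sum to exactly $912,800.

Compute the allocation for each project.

Meridian Overpass: $73,500 | Central Terminal: $462,300 | South Interchange: $177,200 | Winslow Reservoir: $162,500 | Pioneer Bridge: $37,300

Combined lane-miles = 298.2.
Proportional shares: Meridian Overpass 24/298.2 × $912,800 = 73,464.79; Central Terminal 151/298.2 × $912,800 = 462,215.96; South Interchange 57.9/298.2 × $912,800 = 177,233.80; Winslow Reservoir 53.1/298.2 × $912,800 = 162,540.85; Pioneer Bridge 12.2/298.2 × $912,800 = 37,344.60.
Rounded to nearest $100: Meridian Overpass $73,500; Central Terminal $462,200; South Interchange $177,200; Winslow Reservoir $162,500; Pioneer Bridge $37,300. Sum = $912,700.
Difference $912,800 − $912,700 = +$100 applied to largest allocation (Central Terminal): Central Terminal becomes $462,300.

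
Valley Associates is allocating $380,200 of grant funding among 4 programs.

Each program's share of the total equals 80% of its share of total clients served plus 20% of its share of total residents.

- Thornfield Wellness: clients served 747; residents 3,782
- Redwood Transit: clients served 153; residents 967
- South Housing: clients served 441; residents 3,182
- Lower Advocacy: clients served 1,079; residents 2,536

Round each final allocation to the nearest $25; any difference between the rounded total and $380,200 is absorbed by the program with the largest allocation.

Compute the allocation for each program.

Clients served total 2,420; residents total 10,467.
Combined weights (80% clients served + 20% residents): Thornfield Wellness 0.3192; Redwood Transit 0.0691; South Housing 0.2066; Lower Advocacy 0.4052.
Unrounded shares: Thornfield Wellness 121,362.64; Redwood Transit 26,254.95; South Housing 78,543.90; Lower Advocacy 154,038.51.
Rounded to nearest $25: Thornfield Wellness $121,375; Redwood Transit $26,250; South Housing $78,550; Lower Advocacy $154,050. Sum = $380,225.
Difference $380,200 − $380,225 = −$25 applied to largest allocation (Lower Advocacy): Lower Advocacy becomes $154,025.

Thornfield Wellness: $121,375 | Redwood Transit: $26,250 | South Housing: $78,550 | Lower Advocacy: $154,025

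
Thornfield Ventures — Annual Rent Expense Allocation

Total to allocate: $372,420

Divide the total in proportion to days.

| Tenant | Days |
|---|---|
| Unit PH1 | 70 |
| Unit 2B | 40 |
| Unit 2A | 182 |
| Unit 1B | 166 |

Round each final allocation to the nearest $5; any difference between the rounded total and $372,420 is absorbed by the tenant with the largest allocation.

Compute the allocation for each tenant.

Total days = 458.
Proportional shares: Unit PH1 70/458 × $372,420 = 56,920.09; Unit 2B 40/458 × $372,420 = 32,525.76; Unit 2A 182/458 × $372,420 = 147,992.23; Unit 1B 166/458 × $372,420 = 134,981.92.
At nearest $5: Unit PH1 $56,920; Unit 2B $32,525; Unit 2A $147,990; Unit 1B $134,980. Sum = $372,415.
Difference $372,420 − $372,415 = +$5 applied to largest allocation (Unit 2A): Unit 2A becomes $147,995.

Unit PH1: $56,920 · Unit 2B: $32,525 · Unit 2A: $147,995 · Unit 1B: $134,980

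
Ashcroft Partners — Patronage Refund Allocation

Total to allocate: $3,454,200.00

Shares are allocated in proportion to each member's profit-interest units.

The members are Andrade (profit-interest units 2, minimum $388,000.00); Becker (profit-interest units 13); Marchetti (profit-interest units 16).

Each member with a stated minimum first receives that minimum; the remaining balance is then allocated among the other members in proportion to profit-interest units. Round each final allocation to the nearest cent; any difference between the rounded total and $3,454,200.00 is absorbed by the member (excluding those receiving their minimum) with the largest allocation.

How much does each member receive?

Minimums first: Andrade $388,000.00. Balance $3,066,200.00.
Balance split over remaining profit-interest units 29: Becker 1,374,503.4483 → $1,374,503.45; Marchetti 1,691,696.5517 → $1,691,696.55.

Andrade: $388,000.00; Becker: $1,374,503.45; Marchetti: $1,691,696.55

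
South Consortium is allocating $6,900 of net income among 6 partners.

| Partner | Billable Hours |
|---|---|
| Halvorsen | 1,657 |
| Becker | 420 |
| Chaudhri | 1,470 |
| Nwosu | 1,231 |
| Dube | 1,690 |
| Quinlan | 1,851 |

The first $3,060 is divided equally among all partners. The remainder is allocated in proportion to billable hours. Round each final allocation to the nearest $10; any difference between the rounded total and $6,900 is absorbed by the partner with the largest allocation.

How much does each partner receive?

Halvorsen: $1,270 · Becker: $700 · Chaudhri: $1,190 · Nwosu: $1,080 · Dube: $1,290 · Quinlan: $1,370

$3,060 shared equally gives $510 per partner.
Remainder $3,840 by billable hours (total 8,319): Halvorsen 764.86 → $760; Becker 193.87 → $190; Chaudhri 678.54 → $680; Nwosu 568.22 → $570; Dube 780.09 → $780; Quinlan 854.41 → $850.
Rounding difference +$10 on remainder applied to Quinlan.
Totals: Halvorsen $510 + $760 = $1,270; Becker $510 + $190 = $700; Chaudhri $510 + $680 = $1,190; Nwosu $510 + $570 = $1,080; Dube $510 + $780 = $1,290; Quinlan $510 + $860 = $1,370.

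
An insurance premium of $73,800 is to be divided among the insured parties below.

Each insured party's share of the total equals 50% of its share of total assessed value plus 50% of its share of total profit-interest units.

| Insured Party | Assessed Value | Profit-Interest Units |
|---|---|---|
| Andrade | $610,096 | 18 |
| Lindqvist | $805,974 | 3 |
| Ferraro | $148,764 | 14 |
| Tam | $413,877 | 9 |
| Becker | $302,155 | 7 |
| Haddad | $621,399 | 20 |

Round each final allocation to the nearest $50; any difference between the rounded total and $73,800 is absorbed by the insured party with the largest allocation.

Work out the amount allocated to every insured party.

Andrade: $17,100 · Lindqvist: $11,800 · Ferraro: $9,150 · Tam: $9,950 · Becker: $7,500 · Haddad: $18,300

Totals — assessed value 2,902,265, profit-interest units 71.
Combined weights (50% assessed value + 50% profit-interest units): Andrade 0.2319; Lindqvist 0.1600; Ferraro 0.1242; Tam 0.1347; Becker 0.1014; Haddad 0.2479.
Pro-rata amounts: Andrade 17,111.82; Lindqvist 11,806.48; Ferraro 9,167.47; Tam 9,939.58; Becker 7,479.69; Haddad 18,294.96.
Rounded to nearest $50: Andrade $17,100; Lindqvist $11,800; Ferraro $9,150; Tam $9,950; Becker $7,500; Haddad $18,300. Sum = $73,800.
Sum already equals the total — no adjustment.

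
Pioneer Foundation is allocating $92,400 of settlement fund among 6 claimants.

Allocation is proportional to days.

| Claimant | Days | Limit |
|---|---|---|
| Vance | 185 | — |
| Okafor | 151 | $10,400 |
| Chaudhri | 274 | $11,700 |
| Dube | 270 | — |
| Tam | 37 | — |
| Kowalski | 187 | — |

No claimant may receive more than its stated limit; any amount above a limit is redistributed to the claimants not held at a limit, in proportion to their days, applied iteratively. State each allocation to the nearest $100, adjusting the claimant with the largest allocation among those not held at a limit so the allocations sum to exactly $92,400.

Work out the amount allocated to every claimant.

Vance: $19,200 | Okafor: $10,400 | Chaudhri: $11,700 | Dube: $27,900 | Tam: $3,800 | Kowalski: $19,400

Sum of days: 1,104.
Unconstrained shares: Vance 15,483.70; Okafor 12,638.04; Chaudhri 22,932.61; Dube 22,597.83; Tam 3,096.74; Kowalski 15,651.09.
Held at cap: Okafor ($10,400), Chaudhri ($11,700); remaining pool $70,300 reallocated over remaining days 679.
Shares after redistribution: Vance 19,153.90 → $19,200; Dube 27,954.34 → $28,000; Tam 3,830.78 → $3,800; Kowalski 19,360.97 → $19,400.
Rounding difference −$100 applied to Dube → $27,900.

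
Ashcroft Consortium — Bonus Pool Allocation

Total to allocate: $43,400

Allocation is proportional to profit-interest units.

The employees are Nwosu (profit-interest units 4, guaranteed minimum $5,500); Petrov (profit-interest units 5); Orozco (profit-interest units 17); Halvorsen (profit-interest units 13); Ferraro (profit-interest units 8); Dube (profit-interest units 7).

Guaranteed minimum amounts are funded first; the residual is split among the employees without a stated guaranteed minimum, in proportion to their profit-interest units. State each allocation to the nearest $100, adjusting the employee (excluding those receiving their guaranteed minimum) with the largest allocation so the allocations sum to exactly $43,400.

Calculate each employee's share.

Fund the minimums — Nwosu $5,500. Residual $37,900.
Residual split over remaining profit-interest units 50: Petrov 3,790.00 → $3,800; Orozco 12,886.00 → $12,900; Halvorsen 9,854.00 → $9,900; Ferraro 6,064.00 → $6,100; Dube 5,306.00 → $5,300.
Rounding difference −$100 applied to Orozco → $12,800.

Nwosu: $5,500 · Petrov: $3,800 · Orozco: $12,800 · Halvorsen: $9,900 · Ferraro: $6,100 · Dube: $5,300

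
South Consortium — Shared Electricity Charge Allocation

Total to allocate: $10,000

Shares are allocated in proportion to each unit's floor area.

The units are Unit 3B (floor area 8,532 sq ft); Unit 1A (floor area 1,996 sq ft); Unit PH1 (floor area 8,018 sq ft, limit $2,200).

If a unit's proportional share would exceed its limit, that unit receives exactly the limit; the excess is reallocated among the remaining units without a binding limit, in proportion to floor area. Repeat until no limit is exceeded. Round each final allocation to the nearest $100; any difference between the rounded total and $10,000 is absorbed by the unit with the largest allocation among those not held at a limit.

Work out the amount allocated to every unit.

Floor area total: 18,546.
Proportional shares (ignoring caps): Unit 3B 4,600.45; Unit 1A 1,076.24; Unit PH1 4,323.30.
Capped: Unit PH1 ($2,200); residual $7,800 reallocated over remaining floor area 10,528.
Remaining shares: Unit 3B 6,321.20 → $6,300; Unit 1A 1,478.80 → $1,500.

Unit 3B: $6,300 · Unit 1A: $1,500 · Unit PH1: $2,200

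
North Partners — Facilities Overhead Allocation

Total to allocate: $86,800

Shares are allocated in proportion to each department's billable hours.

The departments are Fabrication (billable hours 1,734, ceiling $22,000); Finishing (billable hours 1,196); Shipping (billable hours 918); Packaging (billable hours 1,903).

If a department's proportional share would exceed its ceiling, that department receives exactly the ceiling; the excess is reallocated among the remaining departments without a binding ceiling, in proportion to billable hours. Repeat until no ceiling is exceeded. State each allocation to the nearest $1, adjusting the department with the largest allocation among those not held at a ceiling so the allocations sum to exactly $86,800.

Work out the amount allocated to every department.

Sum of billable hours: 5,751.
Pro-rata shares before constraints: Fabrication 26,171.31; Finishing 18,051.26; Shipping 13,855.40; Packaging 28,722.03.
Capped: Fabrication ($22,000); balance $64,800 reallocated over remaining billable hours 4,017.
Redistributed shares: Finishing 19,293.20 → $19,293; Shipping 14,808.66 → $14,809; Packaging 30,698.13 → $30,698.

Fabrication: $22,000; Finishing: $19,293; Shipping: $14,809; Packaging: $30,698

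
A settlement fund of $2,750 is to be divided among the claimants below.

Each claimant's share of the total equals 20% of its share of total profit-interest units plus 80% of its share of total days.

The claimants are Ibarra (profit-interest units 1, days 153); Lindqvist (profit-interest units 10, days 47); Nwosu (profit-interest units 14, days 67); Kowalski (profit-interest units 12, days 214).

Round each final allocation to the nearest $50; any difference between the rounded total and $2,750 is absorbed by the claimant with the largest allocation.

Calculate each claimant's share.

Totals — profit-interest units 37, days 481.
Composite weights (20% profit-interest units + 80% days): Ibarra 0.2599; Lindqvist 0.1322; Nwosu 0.1871; Kowalski 0.4208.
Proportional shares: Ibarra 714.66; Lindqvist 363.62; Nwosu 514.55; Kowalski 1,157.17.
After rounding ($50): Ibarra $700; Lindqvist $350; Nwosu $500; Kowalski $1,150. Sum = $2,700.
Difference $2,750 − $2,700 = +$50 applied to largest allocation (Kowalski): Kowalski becomes $1,200.

Ibarra: $700 | Lindqvist: $350 | Nwosu: $500 | Kowalski: $1,200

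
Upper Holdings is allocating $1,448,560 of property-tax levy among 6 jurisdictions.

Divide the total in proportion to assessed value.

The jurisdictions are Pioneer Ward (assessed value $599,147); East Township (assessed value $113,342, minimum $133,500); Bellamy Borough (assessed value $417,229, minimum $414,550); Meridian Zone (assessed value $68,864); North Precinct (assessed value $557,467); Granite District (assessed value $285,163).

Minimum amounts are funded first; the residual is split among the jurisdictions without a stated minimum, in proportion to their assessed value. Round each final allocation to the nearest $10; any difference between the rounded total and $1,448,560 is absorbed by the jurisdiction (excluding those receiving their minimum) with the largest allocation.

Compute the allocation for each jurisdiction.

Pioneer Ward: $357,160; East Township: $133,500; Bellamy Borough: $414,550; Meridian Zone: $41,050; North Precinct: $332,310; Granite District: $169,990

Guaranteed amounts: East Township $133,500; Bellamy Borough $414,550. Residual $900,510.
Residual split over remaining assessed value 1,510,641: Pioneer Ward 357,158.23 → $357,160; Meridian Zone 41,050.60 → $41,050; North Precinct 332,312.32 → $332,310; Granite District 169,988.85 → $169,990.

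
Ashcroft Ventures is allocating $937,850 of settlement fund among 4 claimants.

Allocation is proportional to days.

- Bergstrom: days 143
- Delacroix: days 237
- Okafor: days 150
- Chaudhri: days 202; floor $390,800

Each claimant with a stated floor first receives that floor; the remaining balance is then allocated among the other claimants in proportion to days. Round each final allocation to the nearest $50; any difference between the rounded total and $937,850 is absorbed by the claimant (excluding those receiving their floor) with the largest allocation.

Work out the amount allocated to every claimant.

Bergstrom: $147,600 · Delacroix: $244,600 · Okafor: $154,850 · Chaudhri: $390,800

Fund the minimums — Chaudhri $390,800. Remaining pool $547,050.
Remaining pool split over remaining days 530: Bergstrom 147,600.28 → $147,600; Delacroix 244,624.25 → $244,600; Okafor 154,825.47 → $154,850.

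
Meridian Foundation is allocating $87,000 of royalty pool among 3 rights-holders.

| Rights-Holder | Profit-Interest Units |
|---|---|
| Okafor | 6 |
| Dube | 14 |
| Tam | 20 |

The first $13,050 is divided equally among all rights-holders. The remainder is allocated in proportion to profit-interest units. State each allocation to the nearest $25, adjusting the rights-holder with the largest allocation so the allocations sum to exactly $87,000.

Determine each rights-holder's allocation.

First tranche $13,050 split equally: $4,350 each.
Remainder $73,950 by profit-interest units (total 40): Okafor 11,092.50 → $11,100; Dube 25,882.50 → $25,875; Tam 36,975.00 → $36,975.
Totals: Okafor $4,350 + $11,100 = $15,450; Dube $4,350 + $25,875 = $30,225; Tam $4,350 + $36,975 = $41,325.

Okafor: $15,450 | Dube: $30,225 | Tam: $41,325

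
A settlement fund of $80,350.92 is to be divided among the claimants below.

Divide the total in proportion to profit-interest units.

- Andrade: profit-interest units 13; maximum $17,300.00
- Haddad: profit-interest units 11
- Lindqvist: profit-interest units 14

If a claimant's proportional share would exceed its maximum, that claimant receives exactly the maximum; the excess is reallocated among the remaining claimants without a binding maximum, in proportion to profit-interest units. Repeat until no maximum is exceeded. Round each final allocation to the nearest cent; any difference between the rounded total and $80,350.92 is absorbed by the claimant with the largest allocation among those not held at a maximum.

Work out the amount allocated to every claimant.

Combined profit-interest units = 38.
Unconstrained shares: Andrade 27,488.4726; Haddad 23,259.4768; Lindqvist 29,602.9705.
Capped: Andrade ($17,300.00); remaining pool $63,050.92 reallocated over remaining profit-interest units 25.
Shares after redistribution: Haddad 27,742.4048 → $27,742.40; Lindqvist 35,308.5152 → $35,308.52.

Andrade: $17,300.00 · Haddad: $27,742.40 · Lindqvist: $35,308.52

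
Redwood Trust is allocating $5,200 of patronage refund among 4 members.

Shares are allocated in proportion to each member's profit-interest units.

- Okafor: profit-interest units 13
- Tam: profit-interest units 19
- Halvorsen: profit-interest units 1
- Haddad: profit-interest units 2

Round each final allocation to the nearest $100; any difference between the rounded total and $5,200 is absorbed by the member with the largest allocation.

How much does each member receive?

Profit-interest units total: 35.
Proportional shares: Okafor 13/35 × $5,200 = 1,931.43; Tam 19/35 × $5,200 = 2,822.86; Halvorsen 1/35 × $5,200 = 148.57; Haddad 2/35 × $5,200 = 297.14.
At nearest $100: Okafor $1,900; Tam $2,800; Halvorsen $100; Haddad $300. Sum = $5,100.
Difference $5,200 − $5,100 = +$100 applied to largest allocation (Tam): Tam becomes $2,900.

Okafor: $1,900 | Tam: $2,900 | Halvorsen: $100 | Haddad: $300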